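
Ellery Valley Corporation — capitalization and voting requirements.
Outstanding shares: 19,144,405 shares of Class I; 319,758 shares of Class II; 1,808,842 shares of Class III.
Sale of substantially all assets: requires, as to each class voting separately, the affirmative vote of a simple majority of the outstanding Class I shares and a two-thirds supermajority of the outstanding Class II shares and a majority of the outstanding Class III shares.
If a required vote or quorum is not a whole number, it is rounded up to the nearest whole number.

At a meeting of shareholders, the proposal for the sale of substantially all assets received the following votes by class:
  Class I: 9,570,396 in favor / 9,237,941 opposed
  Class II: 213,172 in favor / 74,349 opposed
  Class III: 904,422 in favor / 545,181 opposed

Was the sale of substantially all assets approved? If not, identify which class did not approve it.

Not approved — the Class I shares did not give the required vote.

Class I: a majority of 19144405 is 9572203; 9,572,203 required, 9,570,396 in favor — not approved.
Class II: 2/3 of 319758 = 213172; 213,172 required, 213,172 in favor — approved.
Class III: a majority of 1808842 is 904422; 904,422 required, 904,422 in favor — approved.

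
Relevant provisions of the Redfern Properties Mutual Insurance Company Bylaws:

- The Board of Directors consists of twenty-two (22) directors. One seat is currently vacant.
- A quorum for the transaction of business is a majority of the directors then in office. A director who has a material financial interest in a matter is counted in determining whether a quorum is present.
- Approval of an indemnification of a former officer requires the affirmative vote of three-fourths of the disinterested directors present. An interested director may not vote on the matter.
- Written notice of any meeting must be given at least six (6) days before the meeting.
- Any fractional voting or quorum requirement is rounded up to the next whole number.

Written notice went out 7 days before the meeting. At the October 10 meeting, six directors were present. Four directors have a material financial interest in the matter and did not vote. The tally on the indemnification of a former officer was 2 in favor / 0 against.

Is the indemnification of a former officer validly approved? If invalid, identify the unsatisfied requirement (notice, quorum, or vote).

Notice: 7 days given; 6 required (7 ≥ 6). Satisfied.
Quorum: 6 present (interested directors count toward quorum); quorum is 11. Not satisfied.
Vote: the indemnification of a former officer requires three-fourths of the disinterested directors present (6 − 4 = 2). 3/4 of 2 = 1.50, rounded up to 2, so 2 affirmative votes are needed; 2 voted in favor. Satisfied. (Moot — without a quorum no business can be validly transacted.)

Invalid — quorum requirement not satisfied.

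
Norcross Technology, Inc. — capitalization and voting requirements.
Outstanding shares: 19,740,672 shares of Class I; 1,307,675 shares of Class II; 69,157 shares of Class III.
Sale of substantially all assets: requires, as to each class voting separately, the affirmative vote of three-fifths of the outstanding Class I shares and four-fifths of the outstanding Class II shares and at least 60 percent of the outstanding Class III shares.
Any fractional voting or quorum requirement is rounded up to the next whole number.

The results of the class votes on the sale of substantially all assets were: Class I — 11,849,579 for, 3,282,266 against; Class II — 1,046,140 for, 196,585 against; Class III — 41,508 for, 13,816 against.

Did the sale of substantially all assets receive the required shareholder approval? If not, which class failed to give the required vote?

Approved — every class gave the required vote.

Class I: 3/5 of 19740672 = 11844403.20, rounded up to 11844404; 11,844,404 required, 11,849,579 in favor — approved.
Class II: 4/5 of 1307675 = 1046140; 1,046,140 required, 1,046,140 in favor — approved.
Class III: 3/5 of 69157 = 41494.20, rounded up to 41495; 41,495 required, 41,508 in favor — approved.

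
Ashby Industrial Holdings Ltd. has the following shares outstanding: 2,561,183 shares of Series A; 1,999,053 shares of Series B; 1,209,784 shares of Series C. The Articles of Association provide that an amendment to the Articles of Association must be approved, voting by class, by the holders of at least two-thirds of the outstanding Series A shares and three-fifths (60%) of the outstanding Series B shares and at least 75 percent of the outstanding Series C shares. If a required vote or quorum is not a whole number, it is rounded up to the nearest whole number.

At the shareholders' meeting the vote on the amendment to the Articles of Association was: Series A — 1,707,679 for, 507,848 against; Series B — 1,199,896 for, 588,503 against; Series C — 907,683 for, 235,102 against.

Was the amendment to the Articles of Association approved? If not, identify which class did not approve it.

Approved — every class gave the required vote.

Series A: 2/3 of 2561183 = 1707455.33, rounded up to 1707456; 1,707,456 required, 1,707,679 in favor — approved.
Series B: 3/5 of 1999053 = 1199431.80, rounded up to 1199432; 1,199,432 required, 1,199,896 in favor — approved.
Series C: 3/4 of 1209784 = 907338; 907,338 required, 907,683 in favor — approved.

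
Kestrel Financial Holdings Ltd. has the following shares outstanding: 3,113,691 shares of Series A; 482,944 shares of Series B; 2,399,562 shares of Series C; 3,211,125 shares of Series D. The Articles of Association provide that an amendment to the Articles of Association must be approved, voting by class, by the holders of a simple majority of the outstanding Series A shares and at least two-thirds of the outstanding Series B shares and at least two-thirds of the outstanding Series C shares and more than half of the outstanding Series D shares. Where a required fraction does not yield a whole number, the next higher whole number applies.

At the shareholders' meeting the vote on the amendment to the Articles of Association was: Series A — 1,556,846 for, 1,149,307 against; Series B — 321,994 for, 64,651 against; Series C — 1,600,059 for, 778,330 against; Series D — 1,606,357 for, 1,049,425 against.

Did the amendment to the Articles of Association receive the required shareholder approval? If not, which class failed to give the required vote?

Approved — every class gave the required vote.

Series A: a majority of 3113691 is 1556846; 1,556,846 required, 1,556,846 in favor — approved.
Series B: 2/3 of 482944 = 321962.67, rounded up to 321963; 321,963 required, 321,994 in favor — approved.
Series C: 2/3 of 2399562 = 1599708; 1,599,708 required, 1,600,059 in favor — approved.
Series D: a majority of 3211125 is 1605563; 1,605,563 required, 1,606,357 in favor — approved.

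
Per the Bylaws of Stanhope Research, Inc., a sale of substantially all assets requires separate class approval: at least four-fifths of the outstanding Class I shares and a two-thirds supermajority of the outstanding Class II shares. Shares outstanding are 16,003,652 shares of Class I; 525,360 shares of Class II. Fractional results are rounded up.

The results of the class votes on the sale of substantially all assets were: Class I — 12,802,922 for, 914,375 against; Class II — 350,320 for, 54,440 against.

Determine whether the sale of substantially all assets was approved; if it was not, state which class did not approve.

Class I: 4/5 of 16003652 = 12802921.60, rounded up to 12802922; 12,802,922 required, 12,802,922 in favor — approved.
Class II: 2/3 of 525360 = 350240; 350,240 required, 350,320 in favor — approved.

Approved — every class gave the required vote.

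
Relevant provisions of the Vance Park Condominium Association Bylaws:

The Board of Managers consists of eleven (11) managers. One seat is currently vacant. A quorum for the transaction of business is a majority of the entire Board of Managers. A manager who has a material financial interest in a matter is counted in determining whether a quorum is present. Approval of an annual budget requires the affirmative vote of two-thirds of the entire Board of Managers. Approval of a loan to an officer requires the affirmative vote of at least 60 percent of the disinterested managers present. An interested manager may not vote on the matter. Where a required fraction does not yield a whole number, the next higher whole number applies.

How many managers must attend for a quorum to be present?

6

A majority of 11 is 6.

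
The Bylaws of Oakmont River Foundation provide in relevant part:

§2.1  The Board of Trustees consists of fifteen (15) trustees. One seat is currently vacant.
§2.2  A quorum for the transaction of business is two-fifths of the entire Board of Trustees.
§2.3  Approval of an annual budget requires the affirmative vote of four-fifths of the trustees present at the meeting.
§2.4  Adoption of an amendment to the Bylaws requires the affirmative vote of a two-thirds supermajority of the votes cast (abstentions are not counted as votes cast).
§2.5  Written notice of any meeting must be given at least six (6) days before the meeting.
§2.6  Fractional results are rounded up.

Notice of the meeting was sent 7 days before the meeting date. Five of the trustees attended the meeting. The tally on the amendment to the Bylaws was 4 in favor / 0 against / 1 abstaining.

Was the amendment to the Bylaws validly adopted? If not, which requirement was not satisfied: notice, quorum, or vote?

Invalid — quorum requirement not satisfied.

Notice: 7 days given; 6 required (7 ≥ 6). Satisfied.
Quorum: 5 present; quorum is 6. Not satisfied.
Vote: the amendment to the Bylaws requires two-thirds of the votes cast (5 present − 1 abstaining = 4). 2/3 of 4 = 2.67, rounded up to 3, so 3 affirmative votes are needed; 4 voted in favor. Satisfied. (Moot — without a quorum no business can be validly transacted.)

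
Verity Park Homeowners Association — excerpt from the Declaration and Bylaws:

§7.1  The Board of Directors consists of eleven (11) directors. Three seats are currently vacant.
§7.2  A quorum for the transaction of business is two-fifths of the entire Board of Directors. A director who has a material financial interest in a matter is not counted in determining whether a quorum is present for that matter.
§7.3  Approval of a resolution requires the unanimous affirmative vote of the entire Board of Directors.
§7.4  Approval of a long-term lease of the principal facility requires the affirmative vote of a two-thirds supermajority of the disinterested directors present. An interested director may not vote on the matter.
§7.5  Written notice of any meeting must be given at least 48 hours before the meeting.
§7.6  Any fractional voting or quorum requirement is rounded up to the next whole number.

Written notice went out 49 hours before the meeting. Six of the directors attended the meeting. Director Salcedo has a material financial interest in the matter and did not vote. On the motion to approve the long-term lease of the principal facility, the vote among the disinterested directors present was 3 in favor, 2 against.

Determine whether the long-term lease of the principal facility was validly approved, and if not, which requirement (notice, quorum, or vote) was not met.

Notice: 49 hours given; 48 required (49 ≥ 48). Satisfied.
Quorum: 6 present, but the 1 interested director does not count, leaving 5. Quorum is 5. Satisfied.
Vote: the long-term lease of the principal facility requires two-thirds of the disinterested directors present (6 − 1 = 5). 2/3 of 5 = 3.33, rounded up to 4, so 4 affirmative votes are needed; 3 voted in favor. Not satisfied.

Invalid — vote requirement not satisfied.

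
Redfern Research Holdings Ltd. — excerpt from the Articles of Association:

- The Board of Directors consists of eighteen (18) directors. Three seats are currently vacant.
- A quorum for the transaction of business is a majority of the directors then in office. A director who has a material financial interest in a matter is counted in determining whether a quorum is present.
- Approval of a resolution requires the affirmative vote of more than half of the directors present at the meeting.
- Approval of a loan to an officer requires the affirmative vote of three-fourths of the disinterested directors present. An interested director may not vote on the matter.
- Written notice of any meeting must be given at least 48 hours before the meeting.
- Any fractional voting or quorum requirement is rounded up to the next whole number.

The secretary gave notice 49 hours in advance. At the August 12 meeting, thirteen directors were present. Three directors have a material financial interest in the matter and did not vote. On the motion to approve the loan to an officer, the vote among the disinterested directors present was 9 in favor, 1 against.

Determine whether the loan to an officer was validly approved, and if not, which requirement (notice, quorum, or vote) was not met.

Notice: 49 hours given; 48 required (49 ≥ 48). Satisfied.
Quorum: 13 present (interested directors count toward quorum); quorum is 8. Satisfied.
Vote: the loan to an officer requires three-fourths of the disinterested directors present (13 − 3 = 10). 3/4 of 10 = 7.50, rounded up to 8, so 8 affirmative votes are needed; 9 voted in favor. Satisfied.

Valid — all requirements satisfied.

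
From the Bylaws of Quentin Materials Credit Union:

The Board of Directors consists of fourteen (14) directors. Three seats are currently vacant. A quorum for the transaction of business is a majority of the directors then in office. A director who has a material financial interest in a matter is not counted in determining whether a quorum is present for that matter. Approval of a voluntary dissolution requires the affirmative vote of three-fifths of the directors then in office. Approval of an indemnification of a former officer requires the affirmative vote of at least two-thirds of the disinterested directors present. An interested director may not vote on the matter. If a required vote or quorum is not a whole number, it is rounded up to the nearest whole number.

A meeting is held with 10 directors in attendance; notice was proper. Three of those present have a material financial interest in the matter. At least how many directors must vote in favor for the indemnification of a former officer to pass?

The indemnification of a former officer requires two-thirds of the disinterested directors present (10 − 3 = 7).
2/3 of 7 = 4.67, rounded up to 5.

5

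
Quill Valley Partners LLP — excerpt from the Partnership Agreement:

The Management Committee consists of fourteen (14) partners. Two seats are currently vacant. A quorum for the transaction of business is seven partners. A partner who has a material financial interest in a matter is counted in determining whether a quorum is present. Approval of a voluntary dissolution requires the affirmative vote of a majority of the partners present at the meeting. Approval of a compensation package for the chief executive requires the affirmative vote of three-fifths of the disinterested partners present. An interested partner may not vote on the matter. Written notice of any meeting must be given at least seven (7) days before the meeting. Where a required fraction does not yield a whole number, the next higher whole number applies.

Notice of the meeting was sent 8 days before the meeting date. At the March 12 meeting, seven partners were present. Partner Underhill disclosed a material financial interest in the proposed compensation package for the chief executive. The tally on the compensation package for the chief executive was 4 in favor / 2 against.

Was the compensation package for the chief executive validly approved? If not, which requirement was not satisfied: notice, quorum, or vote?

Valid — all requirements satisfied.

Notice: 8 days given; 7 required (8 ≥ 7). Satisfied.
Quorum: 7 present (interested partners count toward quorum); quorum is 7. Satisfied.
Vote: the compensation package for the chief executive requires three-fifths of the disinterested partners present (7 − 1 = 6). 3/5 of 6 = 3.60, rounded up to 4, so 4 affirmative votes are needed; 4 voted in favor. Satisfied.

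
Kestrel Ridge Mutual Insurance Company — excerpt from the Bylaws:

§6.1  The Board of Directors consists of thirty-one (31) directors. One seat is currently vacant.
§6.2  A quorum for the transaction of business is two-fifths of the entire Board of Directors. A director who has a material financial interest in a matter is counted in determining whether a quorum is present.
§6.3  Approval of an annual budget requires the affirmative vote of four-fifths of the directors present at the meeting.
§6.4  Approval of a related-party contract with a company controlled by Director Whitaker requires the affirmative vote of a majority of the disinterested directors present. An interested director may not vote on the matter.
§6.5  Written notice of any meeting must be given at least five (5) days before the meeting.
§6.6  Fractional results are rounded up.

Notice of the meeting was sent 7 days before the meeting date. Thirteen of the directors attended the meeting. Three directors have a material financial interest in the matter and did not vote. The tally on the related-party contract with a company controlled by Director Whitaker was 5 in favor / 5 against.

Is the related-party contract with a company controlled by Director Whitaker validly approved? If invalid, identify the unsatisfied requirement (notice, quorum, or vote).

Notice: 7 days given; 5 required (7 ≥ 5). Satisfied.
Quorum: 13 present (interested directors count toward quorum); quorum is 13. Satisfied.
Vote: the related-party contract with a company controlled by Director Whitaker requires a majority of the disinterested directors present (13 − 3 = 10). A majority of 10 is 6, so 6 affirmative votes are needed; 5 voted in favor. Not satisfied.

Invalid — vote requirement not satisfied.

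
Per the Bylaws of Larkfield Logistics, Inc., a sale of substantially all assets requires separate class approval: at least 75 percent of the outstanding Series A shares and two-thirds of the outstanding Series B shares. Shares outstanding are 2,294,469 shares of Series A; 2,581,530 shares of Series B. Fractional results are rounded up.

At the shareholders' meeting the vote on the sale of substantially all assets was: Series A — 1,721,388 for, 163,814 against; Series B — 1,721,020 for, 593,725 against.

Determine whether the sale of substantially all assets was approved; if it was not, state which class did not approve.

Series A: 3/4 of 2294469 = 1720851.75, rounded up to 1720852; 1,720,852 required, 1,721,388 in favor — approved.
Series B: 2/3 of 2581530 = 1721020; 1,721,020 required, 1,721,020 in favor — approved.

Approved — every class gave the required vote.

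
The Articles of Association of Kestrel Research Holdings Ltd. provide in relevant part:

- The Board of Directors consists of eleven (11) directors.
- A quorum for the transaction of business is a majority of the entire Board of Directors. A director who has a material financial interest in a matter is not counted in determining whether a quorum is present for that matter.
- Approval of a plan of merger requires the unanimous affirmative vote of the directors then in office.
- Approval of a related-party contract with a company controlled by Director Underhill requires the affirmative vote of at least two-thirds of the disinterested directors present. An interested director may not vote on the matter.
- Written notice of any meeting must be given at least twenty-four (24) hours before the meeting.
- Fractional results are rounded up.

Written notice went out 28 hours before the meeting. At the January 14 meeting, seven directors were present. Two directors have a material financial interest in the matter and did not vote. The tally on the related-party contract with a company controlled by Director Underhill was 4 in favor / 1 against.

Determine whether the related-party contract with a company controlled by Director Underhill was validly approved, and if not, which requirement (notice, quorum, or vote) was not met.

Invalid — quorum requirement not satisfied.

Notice: 28 hours given; 24 required (28 ≥ 24). Satisfied.
Quorum: 7 present, but the 2 interested directors do not count, leaving 5. Quorum is 6. Not satisfied.
Vote: the related-party contract with a company controlled by Director Underhill requires two-thirds of the disinterested directors present (7 − 2 = 5). 2/3 of 5 = 3.33, rounded up to 4, so 4 affirmative votes are needed; 4 voted in favor. Satisfied. (Moot — without a quorum no business can be validly transacted.)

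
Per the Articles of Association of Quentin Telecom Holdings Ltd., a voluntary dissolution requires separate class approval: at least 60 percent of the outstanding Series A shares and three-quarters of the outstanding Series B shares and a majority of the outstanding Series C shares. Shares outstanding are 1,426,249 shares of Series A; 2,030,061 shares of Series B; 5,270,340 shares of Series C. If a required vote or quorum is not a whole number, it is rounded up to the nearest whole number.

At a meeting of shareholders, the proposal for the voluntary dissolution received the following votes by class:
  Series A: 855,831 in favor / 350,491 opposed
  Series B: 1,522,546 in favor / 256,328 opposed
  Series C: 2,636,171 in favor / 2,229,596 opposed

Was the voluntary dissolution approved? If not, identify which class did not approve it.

Series A: 3/5 of 1426249 = 855749.40, rounded up to 855750; 855,750 required, 855,831 in favor — approved.
Series B: 3/4 of 2030061 = 1522545.75, rounded up to 1522546; 1,522,546 required, 1,522,546 in favor — approved.
Series C: a majority of 5270340 is 2635171; 2,635,171 required, 2,636,171 in favor — approved.

Approved — every class gave the required vote.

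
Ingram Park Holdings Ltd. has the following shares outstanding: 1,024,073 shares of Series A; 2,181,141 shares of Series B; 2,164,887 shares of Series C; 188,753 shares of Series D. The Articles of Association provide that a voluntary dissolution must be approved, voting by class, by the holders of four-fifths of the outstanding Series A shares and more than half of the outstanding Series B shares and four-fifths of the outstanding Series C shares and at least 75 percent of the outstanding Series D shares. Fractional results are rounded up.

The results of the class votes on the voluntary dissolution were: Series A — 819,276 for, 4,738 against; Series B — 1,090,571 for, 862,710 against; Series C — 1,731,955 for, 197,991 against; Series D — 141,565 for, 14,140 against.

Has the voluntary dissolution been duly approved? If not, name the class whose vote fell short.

Series A: 4/5 of 1024073 = 819258.40, rounded up to 819259; 819,259 required, 819,276 in favor — approved.
Series B: a majority of 2181141 is 1090571; 1,090,571 required, 1,090,571 in favor — approved.
Series C: 4/5 of 2164887 = 1731909.60, rounded up to 1731910; 1,731,910 required, 1,731,955 in favor — approved.
Series D: 3/4 of 188753 = 141564.75, rounded up to 141565; 141,565 required, 141,565 in favor — approved.

Approved — every class gave the required vote.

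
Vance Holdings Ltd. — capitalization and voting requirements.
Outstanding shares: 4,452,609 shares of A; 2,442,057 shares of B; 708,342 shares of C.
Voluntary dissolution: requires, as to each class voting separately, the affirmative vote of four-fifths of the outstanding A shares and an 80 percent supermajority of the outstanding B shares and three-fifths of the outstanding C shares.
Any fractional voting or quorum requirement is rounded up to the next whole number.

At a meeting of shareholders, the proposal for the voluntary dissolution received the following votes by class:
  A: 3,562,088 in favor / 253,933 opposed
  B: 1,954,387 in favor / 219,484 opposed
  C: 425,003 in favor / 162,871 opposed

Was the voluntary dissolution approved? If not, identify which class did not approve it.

Not approved — the C shares did not give the required vote.

A: 4/5 of 4452609 = 3562087.20, rounded up to 3562088; 3,562,088 required, 3,562,088 in favor — approved.
B: 4/5 of 2442057 = 1953645.60, rounded up to 1953646; 1,953,646 required, 1,954,387 in favor — approved.
C: 3/5 of 708342 = 425005.20, rounded up to 425006; 425,006 required, 425,003 in favor — not approved.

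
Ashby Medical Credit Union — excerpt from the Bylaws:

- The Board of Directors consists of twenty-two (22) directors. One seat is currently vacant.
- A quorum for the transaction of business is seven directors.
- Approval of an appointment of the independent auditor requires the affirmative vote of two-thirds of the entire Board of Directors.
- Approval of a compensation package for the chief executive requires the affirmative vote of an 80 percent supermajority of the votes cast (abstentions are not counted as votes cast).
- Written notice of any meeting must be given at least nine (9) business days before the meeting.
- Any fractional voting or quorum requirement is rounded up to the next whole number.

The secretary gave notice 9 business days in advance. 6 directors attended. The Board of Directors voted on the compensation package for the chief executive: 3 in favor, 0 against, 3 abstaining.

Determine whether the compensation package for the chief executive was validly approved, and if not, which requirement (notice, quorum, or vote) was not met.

Notice: 9 business days given; 9 required (9 ≥ 9). Satisfied.
Quorum: 6 present; quorum is 7. Not satisfied.
Vote: the compensation package for the chief executive requires four-fifths of the votes cast (6 present − 3 abstaining = 3). 4/5 of 3 = 2.40, rounded up to 3, so 3 affirmative votes are needed; 3 voted in favor. Satisfied. (Moot — without a quorum no business can be validly transacted.)

Invalid — quorum requirement not satisfied.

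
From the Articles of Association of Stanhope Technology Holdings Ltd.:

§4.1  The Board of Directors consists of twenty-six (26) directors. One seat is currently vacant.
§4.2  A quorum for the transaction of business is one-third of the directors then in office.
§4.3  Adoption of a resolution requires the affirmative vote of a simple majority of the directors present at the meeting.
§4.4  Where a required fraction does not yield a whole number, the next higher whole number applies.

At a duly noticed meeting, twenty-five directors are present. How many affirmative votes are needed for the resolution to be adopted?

13

The resolution requires a majority of the directors present (25).
A majority of 25 is 13.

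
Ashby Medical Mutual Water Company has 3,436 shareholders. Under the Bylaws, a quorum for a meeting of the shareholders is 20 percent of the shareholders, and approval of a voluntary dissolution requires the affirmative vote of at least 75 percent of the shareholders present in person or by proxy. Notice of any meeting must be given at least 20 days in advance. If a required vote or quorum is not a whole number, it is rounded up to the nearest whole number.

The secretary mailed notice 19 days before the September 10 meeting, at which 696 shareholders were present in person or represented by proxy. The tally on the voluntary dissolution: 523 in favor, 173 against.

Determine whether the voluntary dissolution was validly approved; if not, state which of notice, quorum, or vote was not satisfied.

Invalid — notice requirement not satisfied.

Notice: 19 days given; 20 required. Not satisfied.
Quorum: 20% of 3,436 = 687.20, rounded up to 688; 696 present. Satisfied.
Vote: requires three-fourths of those present (696); 3/4 of 696 = 522, so 522 needed; 523 in favor. Satisfied.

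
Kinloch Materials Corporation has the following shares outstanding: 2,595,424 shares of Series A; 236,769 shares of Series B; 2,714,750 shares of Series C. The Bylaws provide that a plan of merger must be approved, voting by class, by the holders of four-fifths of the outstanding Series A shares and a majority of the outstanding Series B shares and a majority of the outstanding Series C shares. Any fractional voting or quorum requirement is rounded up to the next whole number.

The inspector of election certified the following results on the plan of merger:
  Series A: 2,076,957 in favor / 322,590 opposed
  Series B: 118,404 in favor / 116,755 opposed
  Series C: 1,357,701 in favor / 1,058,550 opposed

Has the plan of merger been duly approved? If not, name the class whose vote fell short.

Series A: 4/5 of 2595424 = 2076339.20, rounded up to 2076340; 2,076,340 required, 2,076,957 in favor — approved.
Series B: a majority of 236769 is 118385; 118,385 required, 118,404 in favor — approved.
Series C: a majority of 2714750 is 1357376; 1,357,376 required, 1,357,701 in favor — approved.

Approved — every class gave the required vote.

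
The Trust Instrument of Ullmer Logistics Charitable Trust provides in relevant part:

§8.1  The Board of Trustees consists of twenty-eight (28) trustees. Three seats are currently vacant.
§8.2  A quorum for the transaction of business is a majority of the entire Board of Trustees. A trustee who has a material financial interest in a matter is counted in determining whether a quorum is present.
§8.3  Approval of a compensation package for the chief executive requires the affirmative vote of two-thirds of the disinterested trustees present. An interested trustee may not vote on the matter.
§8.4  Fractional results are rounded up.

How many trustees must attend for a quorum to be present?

A majority of 28 is 15.

15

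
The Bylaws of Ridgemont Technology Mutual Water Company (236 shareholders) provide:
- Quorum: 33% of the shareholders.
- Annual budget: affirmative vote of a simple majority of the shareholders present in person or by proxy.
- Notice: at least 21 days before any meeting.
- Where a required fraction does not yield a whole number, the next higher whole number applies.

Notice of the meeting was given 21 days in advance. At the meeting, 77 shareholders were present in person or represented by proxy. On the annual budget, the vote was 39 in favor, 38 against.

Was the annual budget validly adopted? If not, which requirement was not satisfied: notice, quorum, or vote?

Notice: 21 days given; 21 required. Satisfied.
Quorum: 33% of 236 = 77.88, rounded up to 78; 77 present. Not satisfied.
Vote: requires a majority of those present (77); a majority of 77 is 39, so 39 needed; 39 in favor. Satisfied.

Invalid — quorum requirement not satisfied.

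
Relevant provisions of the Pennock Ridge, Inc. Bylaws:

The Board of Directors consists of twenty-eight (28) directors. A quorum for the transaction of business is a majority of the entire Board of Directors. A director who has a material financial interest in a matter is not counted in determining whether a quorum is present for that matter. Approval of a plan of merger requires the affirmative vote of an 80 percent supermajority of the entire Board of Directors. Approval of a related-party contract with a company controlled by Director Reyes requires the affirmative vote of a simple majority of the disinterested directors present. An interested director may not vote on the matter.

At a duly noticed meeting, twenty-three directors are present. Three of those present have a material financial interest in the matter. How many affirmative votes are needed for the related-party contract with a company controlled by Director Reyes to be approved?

The related-party contract with a company controlled by Director Reyes requires a majority of the disinterested directors present (23 − 3 = 20).
A majority of 20 is 11.

11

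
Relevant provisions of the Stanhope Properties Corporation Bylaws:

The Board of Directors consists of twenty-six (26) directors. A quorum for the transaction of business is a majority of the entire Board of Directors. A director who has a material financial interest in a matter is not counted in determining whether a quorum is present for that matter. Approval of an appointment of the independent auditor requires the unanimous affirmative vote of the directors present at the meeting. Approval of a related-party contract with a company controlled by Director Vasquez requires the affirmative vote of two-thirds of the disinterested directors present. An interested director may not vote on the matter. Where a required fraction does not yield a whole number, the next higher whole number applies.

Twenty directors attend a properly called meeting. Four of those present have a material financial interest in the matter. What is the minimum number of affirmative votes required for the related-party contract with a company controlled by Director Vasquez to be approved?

The related-party contract with a company controlled by Director Vasquez requires two-thirds of the disinterested directors present (20 − 4 = 16).
2/3 of 16 = 10.67, rounded up to 11.

11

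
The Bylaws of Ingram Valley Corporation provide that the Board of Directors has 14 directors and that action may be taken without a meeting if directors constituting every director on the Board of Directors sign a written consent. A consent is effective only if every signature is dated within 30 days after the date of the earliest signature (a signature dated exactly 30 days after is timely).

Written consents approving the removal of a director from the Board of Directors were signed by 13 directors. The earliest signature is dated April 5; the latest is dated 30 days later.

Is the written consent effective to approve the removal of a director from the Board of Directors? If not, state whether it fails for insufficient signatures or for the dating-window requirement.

Signatures required: every one of 14 — unanimous means all 14, so 14 needed; 13 signed. Insufficient.
Dating window: the latest signature is 30 days after the earliest; the limit is 30 days. Within the window.

Not effective — insufficient signatures.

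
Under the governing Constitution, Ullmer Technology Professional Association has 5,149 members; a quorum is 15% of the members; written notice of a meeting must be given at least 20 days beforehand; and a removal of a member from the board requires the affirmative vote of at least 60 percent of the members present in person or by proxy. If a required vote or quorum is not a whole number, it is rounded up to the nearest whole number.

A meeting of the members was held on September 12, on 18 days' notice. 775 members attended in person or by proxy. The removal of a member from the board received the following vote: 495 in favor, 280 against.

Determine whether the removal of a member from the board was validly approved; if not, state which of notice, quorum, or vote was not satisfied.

Notice: 18 days given; 20 required. Not satisfied.
Quorum: 15% of 5,149 = 772.35, rounded up to 773; 775 present. Satisfied.
Vote: requires three-fifths of those present (775); 3/5 of 775 = 465, so 465 needed; 495 in favor. Satisfied.

Invalid — notice requirement not satisfied.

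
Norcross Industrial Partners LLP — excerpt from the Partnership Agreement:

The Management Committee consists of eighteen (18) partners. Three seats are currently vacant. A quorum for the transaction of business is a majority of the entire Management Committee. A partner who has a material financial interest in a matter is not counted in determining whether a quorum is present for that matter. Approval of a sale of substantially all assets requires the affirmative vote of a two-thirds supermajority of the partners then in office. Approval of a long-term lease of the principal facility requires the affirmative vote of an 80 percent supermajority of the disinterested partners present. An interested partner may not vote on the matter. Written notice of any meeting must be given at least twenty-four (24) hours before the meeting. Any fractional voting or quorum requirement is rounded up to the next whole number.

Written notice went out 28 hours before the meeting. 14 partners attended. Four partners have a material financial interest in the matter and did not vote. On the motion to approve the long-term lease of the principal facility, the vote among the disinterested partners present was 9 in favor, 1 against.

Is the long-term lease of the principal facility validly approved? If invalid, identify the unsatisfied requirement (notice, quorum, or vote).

Valid — all requirements satisfied.

Notice: 28 hours given; 24 required (28 ≥ 24). Satisfied.
Quorum: 14 present, but the 4 interested partners do not count, leaving 10. Quorum is 10. Satisfied.
Vote: the long-term lease of the principal facility requires four-fifths of the disinterested partners present (14 − 4 = 10). 4/5 of 10 = 8, so 8 affirmative votes are needed; 9 voted in favor. Satisfied.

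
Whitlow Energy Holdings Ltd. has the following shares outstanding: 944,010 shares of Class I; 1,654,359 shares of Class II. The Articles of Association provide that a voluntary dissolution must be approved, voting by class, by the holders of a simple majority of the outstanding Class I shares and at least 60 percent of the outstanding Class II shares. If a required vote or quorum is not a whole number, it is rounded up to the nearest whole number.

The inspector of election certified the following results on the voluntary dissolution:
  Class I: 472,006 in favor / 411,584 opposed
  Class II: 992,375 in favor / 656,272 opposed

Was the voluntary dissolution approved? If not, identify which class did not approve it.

Not approved — the Class II shares did not give the required vote.

Class I: a majority of 944010 is 472006; 472,006 required, 472,006 in favor — approved.
Class II: 3/5 of 1654359 = 992615.40, rounded up to 992616; 992,616 required, 992,375 in favor — not approved.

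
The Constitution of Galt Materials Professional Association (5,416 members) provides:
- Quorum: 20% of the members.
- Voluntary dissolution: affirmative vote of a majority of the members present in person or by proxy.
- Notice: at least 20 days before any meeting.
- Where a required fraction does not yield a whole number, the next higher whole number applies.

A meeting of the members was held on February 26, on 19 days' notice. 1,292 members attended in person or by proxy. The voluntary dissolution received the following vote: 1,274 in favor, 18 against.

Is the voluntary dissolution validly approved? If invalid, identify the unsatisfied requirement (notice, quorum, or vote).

Notice: 19 days given; 20 required. Not satisfied.
Quorum: 20% of 5,416 = 1,083.20, rounded up to 1,084; 1,292 present. Satisfied.
Vote: requires a majority of those present (1,292); a majority of 1292 is 647, so 647 needed; 1,274 in favor. Satisfied.

Invalid — notice requirement not satisfied.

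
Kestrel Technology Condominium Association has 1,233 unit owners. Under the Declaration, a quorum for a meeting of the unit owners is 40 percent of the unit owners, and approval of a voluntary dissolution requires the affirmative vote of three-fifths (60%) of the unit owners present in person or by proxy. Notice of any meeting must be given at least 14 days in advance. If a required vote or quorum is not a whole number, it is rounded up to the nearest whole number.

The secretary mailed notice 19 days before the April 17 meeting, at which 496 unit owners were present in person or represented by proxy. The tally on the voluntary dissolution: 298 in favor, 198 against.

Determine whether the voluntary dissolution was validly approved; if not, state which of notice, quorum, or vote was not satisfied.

Valid — all requirements satisfied.

Notice: 19 days given; 14 required. Satisfied.
Quorum: 40% of 1,233 = 493.20, rounded up to 494; 496 present. Satisfied.
Vote: requires three-fifths of those present (496); 3/5 of 496 = 297.60, rounded up to 298, so 298 needed; 298 in favor. Satisfied.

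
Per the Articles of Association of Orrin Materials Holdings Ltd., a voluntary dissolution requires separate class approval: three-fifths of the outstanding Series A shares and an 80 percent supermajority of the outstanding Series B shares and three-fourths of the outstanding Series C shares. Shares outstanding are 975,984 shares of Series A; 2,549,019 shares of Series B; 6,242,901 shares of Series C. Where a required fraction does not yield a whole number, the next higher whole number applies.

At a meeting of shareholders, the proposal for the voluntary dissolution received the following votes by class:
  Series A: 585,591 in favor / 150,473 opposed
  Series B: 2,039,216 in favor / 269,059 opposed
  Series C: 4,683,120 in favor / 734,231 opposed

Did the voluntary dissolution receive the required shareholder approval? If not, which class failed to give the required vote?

Approved — every class gave the required vote.

Series A: 3/5 of 975984 = 585590.40, rounded up to 585591; 585,591 required, 585,591 in favor — approved.
Series B: 4/5 of 2549019 = 2039215.20, rounded up to 2039216; 2,039,216 required, 2,039,216 in favor — approved.
Series C: 3/4 of 6242901 = 4682175.75, rounded up to 4682176; 4,682,176 required, 4,683,120 in favor — approved.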